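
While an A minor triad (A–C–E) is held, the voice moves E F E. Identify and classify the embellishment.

The harmony at that moment is A minor triad (A, C, E); F is not a chord tone.
It is approached by step up from E and left by step down to E.
Step away and step back to the same note — a neighbor tone (upper neighbor).

F is a neighbor tone.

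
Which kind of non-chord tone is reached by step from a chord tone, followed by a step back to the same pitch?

Neighbor tone.

Approach: by step. Departure: by step in the opposite direction, back to the starting pitch.
Stepwise on both sides but reversing to return to the same chord tone — a neighbor tone. (Had it continued onward in the same direction it would be a passing tone instead.)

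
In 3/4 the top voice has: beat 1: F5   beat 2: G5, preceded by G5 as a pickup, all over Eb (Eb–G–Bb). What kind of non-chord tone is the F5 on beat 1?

Lower neighbor tone.

The harmony at that moment is Eb major triad (Eb, G, Bb); F5 is not a chord tone.
It is approached by step down from G5 and left by step up to G5.
Step away and step back to the same note — a neighbor tone (lower neighbor).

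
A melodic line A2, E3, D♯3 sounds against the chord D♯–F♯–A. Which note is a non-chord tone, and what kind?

E3 is an appoggiatura.

The harmony at that moment is D♯ diminished triad (D♯, F♯, A); E3 is not a chord tone.
It is approached by leap up from A2 and left by step down to D♯3.
Leap in, step out — an appoggiatura.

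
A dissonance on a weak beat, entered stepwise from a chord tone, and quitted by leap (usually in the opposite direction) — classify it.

Escape tone.

Approach: by step. Departure: by leap. Metric position: weak.
Step in, leap out, from a weak position — an escape tone (échappée). (It is the mirror image of the appoggiatura, which leaps in and steps out on a strong beat.)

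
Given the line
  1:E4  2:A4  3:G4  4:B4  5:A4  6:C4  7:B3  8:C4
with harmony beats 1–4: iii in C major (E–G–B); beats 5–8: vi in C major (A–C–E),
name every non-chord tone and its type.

A4 (beat 2) — appoggiatura; B3 (beat 7) — neighbor tone.

The harmony at that moment is E minor triad (E, G, B); A4 is not a chord tone.
It is approached by leap up from E4 and left by step down to G4.
Leap in, step out — an appoggiatura.
The harmony at that moment is A minor triad (A, C, E); B3 is not a chord tone.
It is approached by step down from C4 and left by step up to C4.
Step away and step back to the same note — a neighbor tone (lower neighbor).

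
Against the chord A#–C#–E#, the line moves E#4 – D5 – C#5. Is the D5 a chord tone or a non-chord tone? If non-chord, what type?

Non-chord tone — an appoggiatura.

The harmony at that moment is A# minor triad (A#, C#, E#); D5 is not a chord tone.
It is approached by leap up from E#4 and left by step down to C#5.
Leap in, step out — an appoggiatura.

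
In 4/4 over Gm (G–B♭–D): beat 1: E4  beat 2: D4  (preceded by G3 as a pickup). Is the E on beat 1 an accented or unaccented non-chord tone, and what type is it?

The harmony at that moment is G minor triad (G, B♭, D); E4 is not a chord tone.
It is approached by leap up from G3 and left by step down to D4.
Leap in, step out — an appoggiatura.
It falls on the downbeat, so it is accented.

Accented appoggiatura.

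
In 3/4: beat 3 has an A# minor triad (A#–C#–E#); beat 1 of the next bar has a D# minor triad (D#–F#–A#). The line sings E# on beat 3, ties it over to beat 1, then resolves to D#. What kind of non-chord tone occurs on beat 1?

The harmony at that moment is D# minor triad (D#, F#, A#); E# is not a chord tone.
It is held over (the same pitch as the preceding E#) and left by step down to D#.
Held over from the previous chord and resolving down by step — a suspension.

Suspension.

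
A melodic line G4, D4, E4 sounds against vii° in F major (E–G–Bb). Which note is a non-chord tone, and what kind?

D4 is an appoggiatura.

The harmony at that moment is E diminished triad (E, G, Bb); D4 is not a chord tone.
It is approached by leap down from G4 and left by step up to E4.
Leap in, step out — an appoggiatura.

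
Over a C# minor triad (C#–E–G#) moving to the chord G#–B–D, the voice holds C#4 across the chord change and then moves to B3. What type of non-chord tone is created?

The harmony at that moment is G# diminished triad (G#, B, D); C#4 is not a chord tone.
It is held over (the same pitch as the preceding C#4) and left by step down to B3.
Held over from the previous chord and resolving down by step — a suspension.

C#4 is a suspension.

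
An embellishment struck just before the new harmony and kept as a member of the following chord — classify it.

Anticipation.

Approach: ahead of the chord change (typically by step), so it is dissonant against the current harmony. Departure: none — the same pitch is restated or held and is a chord tone of the new harmony.
Dissonant first, consonant once the harmony catches up: the note simply arrives early — an anticipation. (The reverse timing, consonant first and dissonant after the change, would be a suspension or retardation.)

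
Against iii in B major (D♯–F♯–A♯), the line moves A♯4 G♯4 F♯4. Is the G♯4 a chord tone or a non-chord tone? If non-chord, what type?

The harmony at that moment is D♯ minor triad (D♯, F♯, A♯); G♯4 is not a chord tone.
It is approached by step down from A♯4 and left by step down to F♯4.
Step in, step out in the same direction — a passing tone.

Non-chord tone — a passing tone.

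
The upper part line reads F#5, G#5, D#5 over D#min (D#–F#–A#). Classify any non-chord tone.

The harmony at that moment is D# minor triad (D#, F#, A#); G#5 is not a chord tone.
It is approached by step up from F#5 and left by leap down to D#5.
Step in, leap out — an escape tone.

G#5 is an escape tone.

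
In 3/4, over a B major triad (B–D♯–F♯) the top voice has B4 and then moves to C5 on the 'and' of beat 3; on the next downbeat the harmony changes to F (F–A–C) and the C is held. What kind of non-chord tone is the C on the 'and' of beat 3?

Anticipation.

The harmony at that moment is B major triad (B, D♯, F♯); C5 is not a chord tone.
It is approached by step up from B4 and then sustained as the same pitch into the next harmony.
Arriving early and becoming a chord tone when the harmony changes — an anticipation.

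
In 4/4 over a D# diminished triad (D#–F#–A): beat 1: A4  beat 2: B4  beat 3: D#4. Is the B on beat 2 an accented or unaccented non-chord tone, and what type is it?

The harmony at that moment is D# diminished triad (D#, F#, A); B4 is not a chord tone.
It is approached by step up from A4 and left by leap down to D#4.
Step in, leap out — an escape tone.
It falls on a weak beat, so it is unaccented.

Unaccented escape tone.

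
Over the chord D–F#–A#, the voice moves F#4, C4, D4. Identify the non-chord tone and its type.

The harmony at that moment is D augmented triad (D, F#, A#); C4 is not a chord tone.
It is approached by leap down from F#4 and left by step up to D4.
Leap in, step out — an appoggiatura.

C4 is an appoggiatura.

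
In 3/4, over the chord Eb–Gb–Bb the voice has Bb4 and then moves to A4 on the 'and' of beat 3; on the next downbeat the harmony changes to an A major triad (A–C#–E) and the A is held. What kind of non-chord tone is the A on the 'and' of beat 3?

The harmony at that moment is Eb minor triad (Eb, Gb, Bb); A4 is not a chord tone.
It is approached by step down from Bb4 and then sustained as the same pitch into the next harmony.
Arriving early and becoming a chord tone when the harmony changes — an anticipation.

Anticipation.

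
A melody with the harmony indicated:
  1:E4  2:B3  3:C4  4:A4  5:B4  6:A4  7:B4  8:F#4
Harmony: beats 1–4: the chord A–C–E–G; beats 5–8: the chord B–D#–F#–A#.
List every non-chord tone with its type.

The harmony at that moment is A minor seventh chord (A, C, E, G); B3 is not a chord tone.
It is approached by leap down from E4 and left by step up to C4.
Leap in, step out — an appoggiatura.
The harmony at that moment is B major seventh chord (B, D#, F#, A#); A4 is not a chord tone.
It is approached by step down from B4 and left by step up to B4.
Step away and step back to the same note — a neighbor tone (lower neighbor).

B3 (beat 2) — appoggiatura; A4 (beat 6) — neighbor tone.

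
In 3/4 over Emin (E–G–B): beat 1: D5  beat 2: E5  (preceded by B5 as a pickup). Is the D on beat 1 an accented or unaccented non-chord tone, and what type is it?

Accented appoggiatura.

The harmony at that moment is E minor triad (E, G, B); D5 is not a chord tone.
It is approached by leap down from B5 and left by step up to E5.
Leap in, step out — an appoggiatura.
It falls on the downbeat, so it is accented.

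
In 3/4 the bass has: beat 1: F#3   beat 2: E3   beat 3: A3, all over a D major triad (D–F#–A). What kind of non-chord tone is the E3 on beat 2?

The harmony at that moment is D major triad (D, F#, A); E3 is not a chord tone.
It is approached by step down from F#3 and left by leap up to A3.
Step in, leap out, on a weak beat — an escape tone.

Escape tone.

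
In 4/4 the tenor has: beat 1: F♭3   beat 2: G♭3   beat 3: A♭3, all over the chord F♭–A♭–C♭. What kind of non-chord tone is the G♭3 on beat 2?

The harmony at that moment is F♭ major triad (F♭, A♭, C♭); G♭3 is not a chord tone.
It is approached by step up from F♭3 and left by step up to A♭3.
Step in, step out in the same direction — a passing tone.

Passing tone.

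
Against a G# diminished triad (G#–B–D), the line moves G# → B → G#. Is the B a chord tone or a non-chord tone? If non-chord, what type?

G# diminished triad contains G#, B, D; B is the third, so it is a chord tone.

Chord tone (the third of G# diminished triad).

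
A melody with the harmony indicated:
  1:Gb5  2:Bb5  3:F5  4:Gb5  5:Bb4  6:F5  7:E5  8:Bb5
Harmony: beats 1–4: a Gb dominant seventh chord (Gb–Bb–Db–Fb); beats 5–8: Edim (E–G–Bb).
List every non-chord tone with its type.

The harmony at that moment is Gb dominant seventh chord (Gb, Bb, Db, Fb); F5 is not a chord tone.
It is approached by leap down from Bb5 and left by step up to Gb5.
Leap in, step out — an appoggiatura.
The harmony at that moment is E diminished triad (E, G, Bb); F5 is not a chord tone.
It is approached by leap up from Bb4 and left by step down to E5.
Leap in, step out — an appoggiatura.

F5 (beat 3) — appoggiatura; F5 (beat 6) — appoggiatura.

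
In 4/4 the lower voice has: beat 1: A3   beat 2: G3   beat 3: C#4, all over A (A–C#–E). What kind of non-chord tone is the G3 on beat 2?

Escape tone.

The harmony at that moment is A major triad (A, C#, E); G3 is not a chord tone.
It is approached by step down from A3 and left by leap up to C#4.
Step in, leap out, on a weak beat — an escape tone.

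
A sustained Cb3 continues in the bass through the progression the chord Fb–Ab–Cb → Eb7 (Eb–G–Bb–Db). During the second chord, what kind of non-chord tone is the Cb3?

Pedal tone (pedal point).

The harmony at that moment is Eb dominant seventh chord (Eb, G, Bb, Db); Cb3 is not a chord tone.
It is held over (the same pitch as the preceding Cb3) and then sustained as the same pitch into the next harmony.
Sustained through a change of harmony — a pedal tone.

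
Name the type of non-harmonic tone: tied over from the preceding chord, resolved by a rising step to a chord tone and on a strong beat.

Approach: by preparation — the pitch is first a chord tone, then held (tied or repeated) while the harmony changes under it. Departure: up by step. Metric position: strong.
A prepared dissonance that resolves upward by step — a retardation. (The same figure resolving downward would be a suspension.)

Retardation.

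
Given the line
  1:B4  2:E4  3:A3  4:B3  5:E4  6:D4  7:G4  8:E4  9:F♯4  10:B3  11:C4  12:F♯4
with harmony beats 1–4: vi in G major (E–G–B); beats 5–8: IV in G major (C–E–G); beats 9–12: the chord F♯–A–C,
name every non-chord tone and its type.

The harmony at that moment is E minor triad (E, G, B); A3 is not a chord tone.
It is approached by leap down from E4 and left by step up to B3.
Leap in, step out — an appoggiatura.
The harmony at that moment is C major triad (C, E, G); D4 is not a chord tone.
It is approached by step down from E4 and left by leap up to G4.
Step in, leap out — an escape tone.
The harmony at that moment is F♯ diminished triad (F♯, A, C); B3 is not a chord tone.
It is approached by leap down from F♯4 and left by step up to C4.
Leap in, step out — an appoggiatura.

A3 (beat 3) — appoggiatura; D4 (beat 6) — escape tone; B3 (beat 10) — appoggiatura.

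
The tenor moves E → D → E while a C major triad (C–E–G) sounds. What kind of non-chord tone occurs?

D is a neighbor tone.

The harmony at that moment is C major triad (C, E, G); D is not a chord tone.
It is approached by step down from E and left by step up to E.
Step away and step back to the same note — a neighbor tone (lower neighbor).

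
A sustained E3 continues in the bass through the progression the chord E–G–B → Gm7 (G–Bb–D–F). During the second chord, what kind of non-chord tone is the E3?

The harmony at that moment is G minor seventh chord (G, Bb, D, F); E3 is not a chord tone.
It is held over (the same pitch as the preceding E3) and then sustained as the same pitch into the next harmony.
Sustained through a change of harmony — a pedal tone.

Pedal tone (pedal point).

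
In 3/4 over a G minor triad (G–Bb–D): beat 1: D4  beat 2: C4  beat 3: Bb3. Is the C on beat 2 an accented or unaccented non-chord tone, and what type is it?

Unaccented passing tone.

The harmony at that moment is G minor triad (G, Bb, D); C4 is not a chord tone.
It is approached by step down from D4 and left by step down to Bb3.
Step in, step out in the same direction — a passing tone.
It falls on a weak beat, so it is unaccented.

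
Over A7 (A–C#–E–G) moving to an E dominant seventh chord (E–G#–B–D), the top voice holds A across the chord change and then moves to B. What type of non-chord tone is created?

A is a retardation.

The harmony at that moment is E dominant seventh chord (E, G#, B, D); A is not a chord tone.
It is held over (the same pitch as the preceding A) and left by step up to B.
Held over from the previous chord and resolving up by step — a retardation.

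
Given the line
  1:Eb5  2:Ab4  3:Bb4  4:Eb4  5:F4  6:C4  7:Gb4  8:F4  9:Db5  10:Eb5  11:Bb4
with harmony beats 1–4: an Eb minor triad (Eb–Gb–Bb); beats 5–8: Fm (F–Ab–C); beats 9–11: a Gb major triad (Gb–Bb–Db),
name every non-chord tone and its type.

Ab4 (beat 2) — appoggiatura; Gb4 (beat 7) — appoggiatura; Eb5 (beat 10) — escape tone.

The harmony at that moment is Eb minor triad (Eb, Gb, Bb); Ab4 is not a chord tone.
It is approached by leap down from Eb5 and left by step up to Bb4.
Leap in, step out — an appoggiatura.
The harmony at that moment is F minor triad (F, Ab, C); Gb4 is not a chord tone.
It is approached by leap up from C4 and left by step down to F4.
Leap in, step out — an appoggiatura.
The harmony at that moment is Gb major triad (Gb, Bb, Db); Eb5 is not a chord tone.
It is approached by step up from Db5 and left by leap down to Bb4.
Step in, leap out — an escape tone.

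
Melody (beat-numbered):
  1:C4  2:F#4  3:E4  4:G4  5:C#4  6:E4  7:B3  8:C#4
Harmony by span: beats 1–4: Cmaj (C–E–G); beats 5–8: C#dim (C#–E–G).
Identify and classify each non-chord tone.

F#4 (beat 2) — appoggiatura; B3 (beat 7) — appoggiatura.

The harmony at that moment is C major triad (C, E, G); F#4 is not a chord tone.
It is approached by leap up from C4 and left by step down to E4.
Leap in, step out — an appoggiatura.
The harmony at that moment is C# diminished triad (C#, E, G); B3 is not a chord tone.
It is approached by leap down from E4 and left by step up to C#4.
Leap in, step out — an appoggiatura.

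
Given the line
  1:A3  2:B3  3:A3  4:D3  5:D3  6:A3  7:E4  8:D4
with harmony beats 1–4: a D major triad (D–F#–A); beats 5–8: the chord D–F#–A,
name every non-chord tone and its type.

The harmony at that moment is D major triad (D, F#, A); B3 is not a chord tone.
It is approached by step up from A3 and left by step down to A3.
Step away and step back to the same note — a neighbor tone (upper neighbor).
The harmony at that moment is D major triad (D, F#, A); E4 is not a chord tone.
It is approached by leap up from A3 and left by step down to D4.
Leap in, step out — an appoggiatura.

B3 (beat 2) — neighbor tone; E4 (beat 7) — appoggiatura.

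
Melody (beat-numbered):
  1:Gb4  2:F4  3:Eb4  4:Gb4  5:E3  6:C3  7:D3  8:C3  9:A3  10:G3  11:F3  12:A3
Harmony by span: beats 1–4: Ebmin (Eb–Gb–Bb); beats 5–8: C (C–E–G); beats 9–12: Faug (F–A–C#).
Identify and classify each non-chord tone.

F4 (beat 2) — passing tone; D3 (beat 7) — neighbor tone; G3 (beat 10) — passing tone.

The harmony at that moment is Eb minor triad (Eb, Gb, Bb); F4 is not a chord tone.
It is approached by step down from Gb4 and left by step down to Eb4.
Step in, step out in the same direction — a passing tone.
The harmony at that moment is C major triad (C, E, G); D3 is not a chord tone.
It is approached by step up from C3 and left by step down to C3.
Step away and step back to the same note — a neighbor tone (upper neighbor).
The harmony at that moment is F augmented triad (F, A, C#); G3 is not a chord tone.
It is approached by step down from A3 and left by step down to F3.
Step in, step out in the same direction — a passing tone.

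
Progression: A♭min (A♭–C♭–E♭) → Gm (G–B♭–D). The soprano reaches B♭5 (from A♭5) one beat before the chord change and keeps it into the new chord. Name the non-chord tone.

The harmony at that moment is A♭ minor triad (A♭, C♭, E♭); B♭5 is not a chord tone.
It is approached by step up from A♭5 and then sustained as the same pitch into the next harmony.
Arriving early and becoming a chord tone when the harmony changes — an anticipation.

B♭5 is an anticipation.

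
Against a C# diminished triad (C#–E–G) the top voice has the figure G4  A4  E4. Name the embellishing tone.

The harmony at that moment is C# diminished triad (C#, E, G); A4 is not a chord tone.
It is approached by step up from G4 and left by leap down to E4.
Step in, leap out — an escape tone.

A4 is an escape tone.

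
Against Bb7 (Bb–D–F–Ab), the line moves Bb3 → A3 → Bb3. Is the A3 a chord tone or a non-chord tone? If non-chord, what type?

The harmony at that moment is Bb dominant seventh chord (Bb, D, F, Ab); A3 is not a chord tone.
It is approached by step down from Bb3 and left by step up to Bb3.
Step away and step back to the same note — a neighbor tone (lower neighbor).

Non-chord tone — a neighbor tone.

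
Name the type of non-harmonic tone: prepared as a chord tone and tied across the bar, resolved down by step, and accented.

Suspension.

Approach: by preparation — the pitch is first a chord tone, then held (tied or repeated) while the harmony changes under it. Departure: down by step. Metric position: strong.
A prepared dissonance that resolves downward by step — a suspension. (The same figure resolving upward would be a retardation.)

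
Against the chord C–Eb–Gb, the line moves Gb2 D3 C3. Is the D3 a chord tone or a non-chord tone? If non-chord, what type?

Non-chord tone — an appoggiatura.

The harmony at that moment is C diminished triad (C, Eb, Gb); D3 is not a chord tone.
It is approached by leap up from Gb2 and left by step down to C3.
Leap in, step out — an appoggiatura.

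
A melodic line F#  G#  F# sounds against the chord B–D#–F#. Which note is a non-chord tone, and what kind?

The harmony at that moment is B major triad (B, D#, F#); G# is not a chord tone.
It is approached by step up from F# and left by step down to F#.
Step away and step back to the same note — a neighbor tone (upper neighbor).

G# is a neighbor tone.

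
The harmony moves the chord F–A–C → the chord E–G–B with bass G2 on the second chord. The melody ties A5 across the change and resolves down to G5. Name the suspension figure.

At the second chord the bass is G2. The suspended A5 lies a ninth above the bass; after resolving down by step to G5, the interval above the bass becomes an octave.
Suspension figures are named by those two intervals: 9–8.

9–8 suspension.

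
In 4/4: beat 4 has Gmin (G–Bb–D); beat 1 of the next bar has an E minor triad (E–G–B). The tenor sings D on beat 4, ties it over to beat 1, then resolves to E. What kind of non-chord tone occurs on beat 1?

The harmony at that moment is E minor triad (E, G, B); D is not a chord tone.
It is held over (the same pitch as the preceding D) and left by step up to E.
Held over from the previous chord and resolving up by step — a retardation.

Retardation.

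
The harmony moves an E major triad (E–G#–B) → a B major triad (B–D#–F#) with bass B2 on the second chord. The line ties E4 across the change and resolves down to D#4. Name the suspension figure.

4–3 suspension.

At the second chord the bass is B2. The suspended E4 lies a fourth above the bass; after resolving down by step to D#4, the interval above the bass becomes a third.
Suspension figures are named by those two intervals: 4–3.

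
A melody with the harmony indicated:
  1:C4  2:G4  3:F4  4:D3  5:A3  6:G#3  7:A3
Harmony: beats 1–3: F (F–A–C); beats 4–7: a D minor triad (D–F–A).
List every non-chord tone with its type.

G4 (beat 2) — appoggiatura; G#3 (beat 6) — neighbor tone.

The harmony at that moment is F major triad (F, A, C); G4 is not a chord tone.
It is approached by leap up from C4 and left by step down to F4.
Leap in, step out — an appoggiatura.
The harmony at that moment is D minor triad (D, F, A); G#3 is not a chord tone.
It is approached by step down from A3 and left by step up to A3.
Step away and step back to the same note — a neighbor tone (lower neighbor).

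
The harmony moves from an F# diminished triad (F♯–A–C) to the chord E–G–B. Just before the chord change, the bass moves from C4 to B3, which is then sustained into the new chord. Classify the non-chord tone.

The harmony at that moment is F♯ diminished triad (F♯, A, C); B3 is not a chord tone.
It is approached by step down from C4 and then sustained as the same pitch into the next harmony.
Arriving early and becoming a chord tone when the harmony changes — an anticipation.

B3 is an anticipation.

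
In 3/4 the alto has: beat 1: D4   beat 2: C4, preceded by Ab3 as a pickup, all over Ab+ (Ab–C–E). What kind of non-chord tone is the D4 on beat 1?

Appoggiatura.

The harmony at that moment is Ab augmented triad (Ab, C, E); D4 is not a chord tone.
It is approached by leap up from Ab3 and left by step down to C4.
Leap in, step out, metrically accented — an appoggiatura.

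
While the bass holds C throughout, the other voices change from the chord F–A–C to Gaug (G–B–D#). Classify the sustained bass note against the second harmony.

Pedal tone (pedal point).

The harmony at that moment is G augmented triad (G, B, D#); C is not a chord tone.
It is held over (the same pitch as the preceding C) and then sustained as the same pitch into the next harmony.
Sustained through a change of harmony — a pedal tone.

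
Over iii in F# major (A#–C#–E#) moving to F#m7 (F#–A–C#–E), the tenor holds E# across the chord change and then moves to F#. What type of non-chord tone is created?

E# is a retardation.

The harmony at that moment is F# minor seventh chord (F#, A, C#, E); E# is not a chord tone.
It is held over (the same pitch as the preceding E#) and left by step up to F#.
Held over from the previous chord and resolving up by step — a retardation.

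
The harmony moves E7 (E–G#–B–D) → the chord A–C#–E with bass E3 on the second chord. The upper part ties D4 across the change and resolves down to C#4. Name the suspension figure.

At the second chord the bass is E3. The suspended D4 lies a seventh above the bass; after resolving down by step to C#4, the interval above the bass becomes a sixth.
Suspension figures are named by those two intervals: 7–6.

7–6 suspension.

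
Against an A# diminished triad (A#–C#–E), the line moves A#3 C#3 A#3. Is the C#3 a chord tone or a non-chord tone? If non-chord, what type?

A# diminished triad contains A#, C#, E; C# is the third, so it is a chord tone.

Chord tone (the third of A# diminished triad).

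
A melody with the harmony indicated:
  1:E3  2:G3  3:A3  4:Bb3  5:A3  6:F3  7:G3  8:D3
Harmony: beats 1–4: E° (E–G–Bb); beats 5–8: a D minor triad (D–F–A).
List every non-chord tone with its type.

A3 (beat 3) — passing tone; G3 (beat 7) — escape tone.

The harmony at that moment is E diminished triad (E, G, Bb); A3 is not a chord tone.
It is approached by step up from G3 and left by step up to Bb3.
Step in, step out in the same direction — a passing tone.
The harmony at that moment is D minor triad (D, F, A); G3 is not a chord tone.
It is approached by step up from F3 and left by leap down to D3.
Step in, leap out — an escape tone.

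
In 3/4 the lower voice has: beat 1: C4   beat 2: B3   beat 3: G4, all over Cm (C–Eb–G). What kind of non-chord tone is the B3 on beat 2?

Escape tone.

The harmony at that moment is C minor triad (C, Eb, G); B3 is not a chord tone.
It is approached by step down from C4 and left by leap up to G4.
Step in, leap out, on a weak beat — an escape tone.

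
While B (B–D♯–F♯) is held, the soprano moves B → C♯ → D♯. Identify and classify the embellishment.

The harmony at that moment is B major triad (B, D♯, F♯); C♯ is not a chord tone.
It is approached by step up from B and left by step up to D♯.
Step in, step out in the same direction — a passing tone.

C♯ is a passing tone.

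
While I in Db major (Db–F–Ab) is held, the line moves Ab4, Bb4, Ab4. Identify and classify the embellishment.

Bb4 is a neighbor tone.

The harmony at that moment is Db major triad (Db, F, Ab); Bb4 is not a chord tone.
It is approached by step up from Ab4 and left by step down to Ab4.
Step away and step back to the same note — a neighbor tone (upper neighbor).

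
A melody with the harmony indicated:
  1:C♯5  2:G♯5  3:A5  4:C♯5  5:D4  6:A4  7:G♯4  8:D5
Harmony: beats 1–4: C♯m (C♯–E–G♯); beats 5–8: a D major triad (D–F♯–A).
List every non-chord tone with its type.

A5 (beat 3) — escape tone; G♯4 (beat 7) — escape tone.

The harmony at that moment is C♯ minor triad (C♯, E, G♯); A5 is not a chord tone.
It is approached by step up from G♯5 and left by leap down to C♯5.
Step in, leap out — an escape tone.
The harmony at that moment is D major triad (D, F♯, A); G♯4 is not a chord tone.
It is approached by step down from A4 and left by leap up to D5.
Step in, leap out — an escape tone.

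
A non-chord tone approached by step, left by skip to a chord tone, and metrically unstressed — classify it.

Approach: by step. Departure: by leap. Metric position: weak.
Step in, leap out, from a weak position — an escape tone (échappée). (It is the mirror image of the appoggiatura, which leaps in and steps out on a strong beat.)

Escape tone.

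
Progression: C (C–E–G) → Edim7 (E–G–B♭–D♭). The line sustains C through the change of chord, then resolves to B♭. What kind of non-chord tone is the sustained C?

The harmony at that moment is E diminished seventh chord (E, G, B♭, D♭); C is not a chord tone.
It is held over (the same pitch as the preceding C) and left by step down to B♭.
Held over from the previous chord and resolving down by step — a suspension.

C is a suspension.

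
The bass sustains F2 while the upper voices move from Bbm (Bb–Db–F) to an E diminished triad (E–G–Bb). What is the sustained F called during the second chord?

Pedal tone (pedal point).

The harmony at that moment is E diminished triad (E, G, Bb); F2 is not a chord tone.
It is held over (the same pitch as the preceding F2) and then sustained as the same pitch into the next harmony.
Sustained through a change of harmony — a pedal tone.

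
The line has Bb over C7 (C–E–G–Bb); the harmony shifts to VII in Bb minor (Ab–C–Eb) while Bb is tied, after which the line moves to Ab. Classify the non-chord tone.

The harmony at that moment is Ab major triad (Ab, C, Eb); Bb is not a chord tone.
It is held over (the same pitch as the preceding Bb) and left by step down to Ab.
Held over from the previous chord and resolving down by step — a suspension.

Bb is a suspension.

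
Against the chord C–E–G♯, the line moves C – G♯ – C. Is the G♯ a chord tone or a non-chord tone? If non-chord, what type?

C augmented triad contains C, E, G♯; G♯ is the fifth, so it is a chord tone.

Chord tone (the fifth of C augmented triad).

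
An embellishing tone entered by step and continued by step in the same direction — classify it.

Passing tone.

Approach: by step. Departure: by step, continuing in the same direction.
Stepwise on both sides with no change of direction means the note fills in the space between two different chord tones — a passing tone. (Had it turned back to its starting note it would be a neighbor tone instead.)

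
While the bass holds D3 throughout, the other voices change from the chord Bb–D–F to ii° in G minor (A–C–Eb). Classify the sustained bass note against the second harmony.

The harmony at that moment is A diminished triad (A, C, Eb); D3 is not a chord tone.
It is held over (the same pitch as the preceding D3) and then sustained as the same pitch into the next harmony.
Sustained through a change of harmony — a pedal tone.

Pedal tone (pedal point).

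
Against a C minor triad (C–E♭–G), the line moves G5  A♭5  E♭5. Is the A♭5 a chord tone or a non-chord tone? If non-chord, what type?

The harmony at that moment is C minor triad (C, E♭, G); A♭5 is not a chord tone.
It is approached by step up from G5 and left by leap down to E♭5.
Step in, leap out — an escape tone.

Non-chord tone — an escape tone.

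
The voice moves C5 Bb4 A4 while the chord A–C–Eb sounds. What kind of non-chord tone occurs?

Bb4 is a passing tone.

The harmony at that moment is A diminished triad (A, C, Eb); Bb4 is not a chord tone.
It is approached by step down from C5 and left by step down to A4.
Step in, step out in the same direction — a passing tone.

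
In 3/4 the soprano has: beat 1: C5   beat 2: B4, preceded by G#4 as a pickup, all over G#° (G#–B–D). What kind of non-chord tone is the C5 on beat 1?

The harmony at that moment is G# diminished triad (G#, B, D); C5 is not a chord tone.
It is approached by leap up from G#4 and left by step down to B4.
Leap in, step out, metrically accented — an appoggiatura.

Appoggiatura.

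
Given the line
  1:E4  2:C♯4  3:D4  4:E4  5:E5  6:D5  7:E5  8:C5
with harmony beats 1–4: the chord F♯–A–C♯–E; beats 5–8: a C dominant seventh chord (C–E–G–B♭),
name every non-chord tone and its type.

D4 (beat 3) — passing tone; D5 (beat 6) — neighbor tone.

The harmony at that moment is F♯ minor seventh chord (F♯, A, C♯, E); D4 is not a chord tone.
It is approached by step up from C♯4 and left by step up to E4.
Step in, step out in the same direction — a passing tone.
The harmony at that moment is C dominant seventh chord (C, E, G, B♭); D5 is not a chord tone.
It is approached by step down from E5 and left by step up to E5.
Step away and step back to the same note — a neighbor tone (lower neighbor).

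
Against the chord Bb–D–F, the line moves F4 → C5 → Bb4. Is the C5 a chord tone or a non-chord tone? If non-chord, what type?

Non-chord tone — an appoggiatura.

The harmony at that moment is Bb major triad (Bb, D, F); C5 is not a chord tone.
It is approached by leap up from F4 and left by step down to Bb4.
Leap in, step out — an appoggiatura.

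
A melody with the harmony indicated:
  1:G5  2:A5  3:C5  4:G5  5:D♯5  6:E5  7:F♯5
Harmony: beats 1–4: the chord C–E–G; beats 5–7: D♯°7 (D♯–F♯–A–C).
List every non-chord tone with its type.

The harmony at that moment is C major triad (C, E, G); A5 is not a chord tone.
It is approached by step up from G5 and left by leap down to C5.
Step in, leap out — an escape tone.
The harmony at that moment is D♯ diminished seventh chord (D♯, F♯, A, C); E5 is not a chord tone.
It is approached by step up from D♯5 and left by step up to F♯5.
Step in, step out in the same direction — a passing tone.

A5 (beat 2) — escape tone; E5 (beat 6) — passing tone.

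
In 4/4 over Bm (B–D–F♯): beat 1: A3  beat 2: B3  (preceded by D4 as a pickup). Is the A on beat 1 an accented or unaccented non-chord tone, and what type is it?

The harmony at that moment is B minor triad (B, D, F♯); A3 is not a chord tone.
It is approached by leap down from D4 and left by step up to B3.
Leap in, step out — an appoggiatura.
It falls on the downbeat, so it is accented.

Accented appoggiatura.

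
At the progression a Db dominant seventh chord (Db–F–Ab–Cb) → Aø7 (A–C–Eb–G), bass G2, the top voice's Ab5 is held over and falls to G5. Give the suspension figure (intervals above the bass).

At the second chord the bass is G2. The suspended Ab5 lies a ninth above the bass; after resolving down by step to G5, the interval above the bass becomes an octave.
Suspension figures are named by those two intervals: 9–8.

9–8 suspension.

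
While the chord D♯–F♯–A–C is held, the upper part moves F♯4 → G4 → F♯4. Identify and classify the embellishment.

The harmony at that moment is D♯ diminished seventh chord (D♯, F♯, A, C); G4 is not a chord tone.
It is approached by step up from F♯4 and left by step down to F♯4.
Step away and step back to the same note — a neighbor tone (upper neighbor).

G4 is a neighbor tone.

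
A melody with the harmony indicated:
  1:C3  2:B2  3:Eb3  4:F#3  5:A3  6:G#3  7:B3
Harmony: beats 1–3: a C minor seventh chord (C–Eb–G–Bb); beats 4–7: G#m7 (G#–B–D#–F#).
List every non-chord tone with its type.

B2 (beat 2) — escape tone; A3 (beat 5) — appoggiatura.

The harmony at that moment is C minor seventh chord (C, Eb, G, Bb); B2 is not a chord tone.
It is approached by step down from C3 and left by leap up to Eb3.
Step in, leap out — an escape tone.
The harmony at that moment is G# minor seventh chord (G#, B, D#, F#); A3 is not a chord tone.
It is approached by leap up from F#3 and left by step down to G#3.
Leap in, step out — an appoggiatura.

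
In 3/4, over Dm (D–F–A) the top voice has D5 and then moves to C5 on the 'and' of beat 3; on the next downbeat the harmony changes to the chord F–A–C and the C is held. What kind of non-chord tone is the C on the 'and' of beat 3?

The harmony at that moment is D minor triad (D, F, A); C5 is not a chord tone.
It is approached by step down from D5 and then sustained as the same pitch into the next harmony.
Arriving early and becoming a chord tone when the harmony changes — an anticipation.

Anticipation.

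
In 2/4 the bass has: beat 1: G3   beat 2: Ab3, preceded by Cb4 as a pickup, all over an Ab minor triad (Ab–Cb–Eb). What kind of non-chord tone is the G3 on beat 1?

The harmony at that moment is Ab minor triad (Ab, Cb, Eb); G3 is not a chord tone.
It is approached by leap down from Cb4 and left by step up to Ab3.
Leap in, step out, metrically accented — an appoggiatura.

Appoggiatura.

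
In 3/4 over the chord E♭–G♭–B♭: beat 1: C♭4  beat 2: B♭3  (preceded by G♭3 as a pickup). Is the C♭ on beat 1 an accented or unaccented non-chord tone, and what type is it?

The harmony at that moment is E♭ minor triad (E♭, G♭, B♭); C♭4 is not a chord tone.
It is approached by leap up from G♭3 and left by step down to B♭3.
Leap in, step out — an appoggiatura.
It falls on the downbeat, so it is accented.

Accented appoggiatura.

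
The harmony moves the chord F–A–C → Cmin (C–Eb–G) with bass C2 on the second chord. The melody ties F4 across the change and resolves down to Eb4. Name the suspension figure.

At the second chord the bass is C2. The suspended F4 lies a fourth above the bass; after resolving down by step to Eb4, the interval above the bass becomes a third.
Suspension figures are named by those two intervals: 4–3.

4–3 suspension.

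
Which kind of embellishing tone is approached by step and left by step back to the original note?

Approach: by step. Departure: by step in the opposite direction, back to the starting pitch.
Stepwise on both sides but reversing to return to the same chord tone — a neighbor tone. (Had it continued onward in the same direction it would be a passing tone instead.)

Neighbor tone.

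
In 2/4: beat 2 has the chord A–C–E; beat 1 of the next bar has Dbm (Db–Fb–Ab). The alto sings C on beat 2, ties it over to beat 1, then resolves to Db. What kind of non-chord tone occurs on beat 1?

Retardation.

The harmony at that moment is Db minor triad (Db, Fb, Ab); C is not a chord tone.
It is held over (the same pitch as the preceding C) and left by step up to Db.
Held over from the previous chord and resolving up by step — a retardation.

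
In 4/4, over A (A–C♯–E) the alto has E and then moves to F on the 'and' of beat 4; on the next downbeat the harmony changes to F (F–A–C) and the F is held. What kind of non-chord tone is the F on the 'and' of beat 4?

The harmony at that moment is A major triad (A, C♯, E); F is not a chord tone.
It is approached by step up from E and then sustained as the same pitch into the next harmony.
Arriving early and becoming a chord tone when the harmony changes — an anticipation.

Anticipation.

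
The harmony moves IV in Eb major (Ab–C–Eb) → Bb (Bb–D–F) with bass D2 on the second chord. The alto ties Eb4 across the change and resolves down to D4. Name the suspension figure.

At the second chord the bass is D2. The suspended Eb4 lies a ninth above the bass; after resolving down by step to D4, the interval above the bass becomes an octave.
Suspension figures are named by those two intervals: 9–8.

9–8 suspension.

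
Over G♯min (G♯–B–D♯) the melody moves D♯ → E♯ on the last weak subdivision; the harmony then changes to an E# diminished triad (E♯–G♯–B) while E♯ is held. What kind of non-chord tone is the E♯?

E♯ is an anticipation.

The harmony at that moment is G♯ minor triad (G♯, B, D♯); E♯ is not a chord tone.
It is approached by step up from D♯ and then sustained as the same pitch into the next harmony.
Arriving early and becoming a chord tone when the harmony changes — an anticipation.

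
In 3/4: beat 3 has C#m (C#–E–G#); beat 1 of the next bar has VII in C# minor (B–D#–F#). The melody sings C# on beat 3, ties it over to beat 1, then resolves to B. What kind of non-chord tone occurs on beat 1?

The harmony at that moment is B major triad (B, D#, F#); C# is not a chord tone.
It is held over (the same pitch as the preceding C#) and left by step down to B.
Held over from the previous chord and resolving down by step — a suspension.

Suspension.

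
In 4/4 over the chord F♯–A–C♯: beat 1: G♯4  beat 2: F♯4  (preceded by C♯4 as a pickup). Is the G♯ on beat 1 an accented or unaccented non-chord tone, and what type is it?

Accented appoggiatura.

The harmony at that moment is F♯ minor triad (F♯, A, C♯); G♯4 is not a chord tone.
It is approached by leap up from C♯4 and left by step down to F♯4.
Leap in, step out — an appoggiatura.
It falls on the downbeat, so it is accented.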